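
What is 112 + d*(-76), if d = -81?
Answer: 6268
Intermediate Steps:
112 + d*(-76) = 112 - 81*(-76) = 112 + 6156 = 6268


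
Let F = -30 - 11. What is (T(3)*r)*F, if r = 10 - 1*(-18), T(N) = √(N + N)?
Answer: -1148*√6 ≈ -2812.0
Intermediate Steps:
T(N) = √2*√N (T(N) = √(2*N) = √2*√N)
F = -41
r = 28 (r = 10 + 18 = 28)
(T(3)*r)*F = ((√2*√3)*28)*(-41) = (√6*28)*(-41) = (28*√6)*(-41) = -1148*√6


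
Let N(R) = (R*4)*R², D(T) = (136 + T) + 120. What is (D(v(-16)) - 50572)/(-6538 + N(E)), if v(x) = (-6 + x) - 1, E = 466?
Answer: -50339/404772246 ≈ -0.00012436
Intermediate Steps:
v(x) = -7 + x
D(T) = 256 + T
N(R) = 4*R³ (N(R) = (4*R)*R² = 4*R³)
(D(v(-16)) - 50572)/(-6538 + N(E)) = ((256 + (-7 - 16)) - 50572)/(-6538 + 4*466³) = ((256 - 23) - 50572)/(-6538 + 4*101194696) = (233 - 50572)/(-6538 + 404778784) = -50339/404772246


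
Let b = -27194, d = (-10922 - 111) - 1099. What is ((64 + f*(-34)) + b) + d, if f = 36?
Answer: -40486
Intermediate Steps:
d = -12132 (d = -11033 - 1099 = -12132)
((64 + f*(-34)) + b) + d = ((64 + 36*(-34)) - 27194) - 12132 = ((64 - 1224) - 27194) - 12132 = (-1160 - 27194) - 12132 = -28354 - 12132 = -40486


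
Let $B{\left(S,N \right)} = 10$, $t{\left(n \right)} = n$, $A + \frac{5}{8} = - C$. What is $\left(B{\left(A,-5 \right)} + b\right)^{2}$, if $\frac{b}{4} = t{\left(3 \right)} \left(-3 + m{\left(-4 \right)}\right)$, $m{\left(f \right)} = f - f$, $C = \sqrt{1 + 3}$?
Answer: $676$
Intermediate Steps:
$C = 2$ ($C = \sqrt{4} = 2$)
$m{\left(f \right)} = 0$
$A = - \frac{21}{8}$ ($A = - \frac{5}{8} - 2 = - \frac{21}{8} \approx -2.625$)
$b = -36$ ($b = 4 \cdot 3 \left(-3 + 0\right) = 4 \cdot 3 \left(-3\right) = 4 \left(-9\right) = -36$)
$\left(B{\left(A,-5 \right)} + b\right)^{2} = \left(10 - 36\right)^{2} = \left(-26\right)^{2} = 676$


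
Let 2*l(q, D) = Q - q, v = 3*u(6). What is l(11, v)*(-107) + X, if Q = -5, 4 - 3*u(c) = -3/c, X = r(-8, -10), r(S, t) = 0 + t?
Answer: 846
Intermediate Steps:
r(S, t) = t
X = -10
u(c) = 4/3 + 1/c (u(c) = 4/3 - (-1)/c = 4/3 + 1/c)
v = 9/2 (v = 3*(4/3 + 1/6) = 3*(3/2) = 9/2 ≈ 4.5000)
l(q, D) = -5/2 - q/2 (l(q, D) = (-5 - q)/2 = -5/2 - q/2)
l(11, v)*(-107) + X = (-5/2 - 1/2*11)*(-107) - 10 = (-5/2 - 11/2)*(-107) - 10 = -8*(-107) - 10 = 856 - 10 = 846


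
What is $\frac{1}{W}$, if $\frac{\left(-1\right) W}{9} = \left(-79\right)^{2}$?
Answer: $- \frac{1}{56169} \approx -1.7803 \cdot 10^{-5}$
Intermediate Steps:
$W = -56169$ ($W = - 9 \left(-79\right)^{2} = \left(-9\right) 6241 = -56169$)
$\frac{1}{W} = \frac{1}{-56169} = - \frac{1}{56169}$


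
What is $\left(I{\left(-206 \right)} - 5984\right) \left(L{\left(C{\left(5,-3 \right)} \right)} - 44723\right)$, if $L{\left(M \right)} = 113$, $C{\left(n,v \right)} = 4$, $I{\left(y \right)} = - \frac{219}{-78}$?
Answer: $\frac{3468672855}{13} \approx 2.6682 \cdot 10^{8}$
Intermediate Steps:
$I{\left(y \right)} = \frac{73}{26}$ ($I{\left(y \right)} = \left(-219\right) \left(- \frac{1}{78}\right) = \frac{73}{26}$)
$\left(I{\left(-206 \right)} - 5984\right) \left(L{\left(C{\left(5,-3 \right)} \right)} - 44723\right) = \left(\frac{73}{26} - 5984\right) \left(113 - 44723\right) = \left(- \frac{155511}{26}\right) \left(-44610\right) = \frac{3468672855}{13}$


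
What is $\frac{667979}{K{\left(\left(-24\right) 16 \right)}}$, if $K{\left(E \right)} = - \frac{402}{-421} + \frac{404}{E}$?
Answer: $- \frac{26997039264}{3929} \approx -6.8712 \cdot 10^{6}$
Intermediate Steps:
$K{\left(E \right)} = \frac{402}{421} + \frac{404}{E}$ ($K{\left(E \right)} = \left(-402\right) \left(- \frac{1}{421}\right) + \frac{404}{E} = \frac{402}{421} + \frac{404}{E}$)
$\frac{667979}{K{\left(\left(-24\right) 16 \right)}} = \frac{667979}{\frac{402}{421} + \frac{404}{\left(-24\right) 16}} = \frac{667979}{\frac{402}{421} + \frac{404}{-384}} = \frac{667979}{\frac{402}{421} + 404 \left(- \frac{1}{384}\right)} = \frac{667979}{\frac{402}{421} - \frac{101}{96}} = \frac{667979}{- \frac{3929}{40416}} = 667979 \left(- \frac{40416}{3929}\right) = - \frac{26997039264}{3929}$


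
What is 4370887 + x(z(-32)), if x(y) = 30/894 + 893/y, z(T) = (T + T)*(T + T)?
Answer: 2667569973185/610304 ≈ 4.3709e+6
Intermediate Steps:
z(T) = 4*T² (z(T) = (2*T)*(2*T) = 4*T²)
x(y) = 5/149 + 893/y (x(y) = 30*(1/894) + 893/y = 5/149 + 893/y)
4370887 + x(z(-32)) = 4370887 + (5/149 + 893/((4*(-32)²))) = 4370887 + (5/149 + 893/((4*1024))) = 4370887 + (5/149 + 893/4096) = 4370887 + 153537/610304 = 2667569973185/610304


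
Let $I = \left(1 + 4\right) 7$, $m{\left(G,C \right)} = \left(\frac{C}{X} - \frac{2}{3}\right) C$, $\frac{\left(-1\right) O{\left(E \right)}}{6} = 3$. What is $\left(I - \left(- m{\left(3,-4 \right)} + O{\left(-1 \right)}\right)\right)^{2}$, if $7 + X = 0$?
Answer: $\frac{1256641}{441} \approx 2849.5$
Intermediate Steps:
$X = -7$ ($X = -7 + 0 = -7$)
$O{\left(E \right)} = -18$ ($O{\left(E \right)} = \left(-6\right) 3 = -18$)
$m{\left(G,C \right)} = C \left(- \frac{2}{3} - \frac{C}{7}\right)$ ($m{\left(G,C \right)} = \left(\frac{C}{-7} - \frac{2}{3}\right) C = \left(C \left(- \frac{1}{7}\right) - \frac{2}{3}\right) C = \left(- \frac{C}{7} - \frac{2}{3}\right) C = \left(- \frac{2}{3} - \frac{C}{7}\right) C = C \left(- \frac{2}{3} - \frac{C}{7}\right)$)
$I = 35$ ($I = 5 \cdot 7 = 35$)
$\left(I - \left(- m{\left(3,-4 \right)} + O{\left(-1 \right)}\right)\right)^{2} = \left(35 + \left(\left(-1\right) \left(-18\right) + \frac{1}{21} \left(-4\right) \left(-14 - -12\right)\right)\right)^{2} = \left(35 + \left(18 + \frac{1}{21} \left(-4\right) \left(-14 + 12\right)\right)\right)^{2} = \left(35 + \left(18 + \frac{1}{21} \left(-4\right) \left(-2\right)\right)\right)^{2} = \left(35 + \left(18 + \frac{8}{21}\right)\right)^{2} = \left(35 + \frac{386}{21}\right)^{2} = \left(\frac{1121}{21}\right)^{2} = \frac{1256641}{441}$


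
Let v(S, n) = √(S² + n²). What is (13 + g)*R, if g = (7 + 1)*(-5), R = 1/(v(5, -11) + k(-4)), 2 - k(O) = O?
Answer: 81/55 - 27*√146/110 ≈ -1.4931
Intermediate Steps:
k(O) = 2 - O
R = 1/(6 + √146) (R = 1/(√(5² + (-11)²) + (2 - 1*(-4))) = 1/(√(25 + 121) + (2 + 4)) = 1/(√146 + 6) = 1/(6 + √146) ≈ 0.055300)
g = -40 (g = 8*(-5) = -40)
(13 + g)*R = (13 - 40)*(-3/55 + √146/110) = -27*(-3/55 + √146/110) = 81/55 - 27*√146/110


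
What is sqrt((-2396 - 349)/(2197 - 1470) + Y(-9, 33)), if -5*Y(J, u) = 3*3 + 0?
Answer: 6*I*sqrt(2046505)/3635 ≈ 2.3613*I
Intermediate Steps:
Y(J, u) = -9/5 (Y(J, u) = -(3*3 + 0)/5 = -(9 + 0)/5 = -1/5*9 = -9/5)
sqrt((-2396 - 349)/(2197 - 1470) + Y(-9, 33)) = sqrt((-2396 - 349)/(2197 - 1470) - 9/5) = sqrt(-2745/727 - 9/5) = sqrt(-20268/3635) = 6*I*sqrt(2046505)/3635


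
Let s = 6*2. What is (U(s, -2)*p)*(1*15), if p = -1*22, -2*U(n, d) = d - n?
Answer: -2310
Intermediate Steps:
s = 12
U(n, d) = n/2 - d/2 (U(n, d) = -(d - n)/2 = n/2 - d/2)
p = -22
(U(s, -2)*p)*(1*15) = (((1/2)*12 - 1/2*(-2))*(-22))*(1*15) = ((6 + 1)*(-22))*15 = (7*(-22))*15 = -154*15 = -2310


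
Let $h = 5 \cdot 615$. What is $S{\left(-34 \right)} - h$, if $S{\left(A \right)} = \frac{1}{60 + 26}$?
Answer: $- \frac{264449}{86} \approx -3075.0$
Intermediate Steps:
$h = 3075$
$S{\left(A \right)} = \frac{1}{86}$
$S{\left(-34 \right)} - h = \frac{1}{86} - 3075 = - \frac{264449}{86}$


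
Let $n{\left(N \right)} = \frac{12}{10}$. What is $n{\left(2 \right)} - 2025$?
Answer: $- \frac{10119}{5} \approx -2023.8$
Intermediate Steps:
$n{\left(N \right)} = \frac{6}{5}$ ($n{\left(N \right)} = 12 \cdot \frac{1}{10} = \frac{6}{5}$)
$n{\left(2 \right)} - 2025 = \frac{6}{5} - 2025 = - \frac{10119}{5}$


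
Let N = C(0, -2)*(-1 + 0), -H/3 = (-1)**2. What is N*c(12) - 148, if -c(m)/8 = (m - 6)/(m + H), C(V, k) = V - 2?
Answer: -476/3 ≈ -158.67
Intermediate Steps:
C(V, k) = -2 + V
H = -3 (H = -3*(-1)**2 = -3*1 = -3)
N = 2 (N = (-2 + 0)*(-1 + 0) = -2*(-1) = 2)
c(m) = -8*(-6 + m)/(-3 + m) (c(m) = -8*(m - 6)/(m - 3) = -8*(-6 + m)/(-3 + m))
N*c(12) - 148 = 2*(8*(6 - 1*12)/(-3 + 12)) - 148 = 2*(8*(6 - 12)/9) - 148 = 2*(8*(1/9)*(-6)) - 148 = 2*(-16/3) - 148 = -32/3 - 148 = -476/3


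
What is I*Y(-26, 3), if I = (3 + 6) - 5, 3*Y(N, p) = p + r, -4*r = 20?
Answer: -8/3 ≈ -2.6667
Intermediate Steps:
r = -5 (r = -¼*20 = -5)
Y(N, p) = -5/3 + p/3 (Y(N, p) = (p - 5)/3 = (-5 + p)/3 = -5/3 + p/3)
I = 4 (I = 9 - 5 = 4)
I*Y(-26, 3) = 4*(-5/3 + (⅓)*3) = 4*(-5/3 + 1) = 4*(-⅔) = -8/3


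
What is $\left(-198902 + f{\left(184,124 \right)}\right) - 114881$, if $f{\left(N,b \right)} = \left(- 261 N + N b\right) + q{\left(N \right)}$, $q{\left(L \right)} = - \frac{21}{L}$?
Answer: $- \frac{62374365}{184} \approx -3.3899 \cdot 10^{5}$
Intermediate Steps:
$f{\left(N,b \right)} = - 261 N - \frac{21}{N} + N b$ ($f{\left(N,b \right)} = \left(- 261 N + N b\right) - \frac{21}{N} = - 261 N - \frac{21}{N} + N b$)
$\left(-198902 + f{\left(184,124 \right)}\right) - 114881 = \left(-198902 + \frac{-21 + 184^{2} \left(-261 + 124\right)}{184}\right) - 114881 = \left(-198902 + \frac{-21 + 33856 \left(-137\right)}{184}\right) - 114881 = \left(-198902 + \frac{-21 - 4638272}{184}\right) - 114881 = \left(-198902 + \frac{1}{184} \left(-4638293\right)\right) - 114881 = \left(-198902 - \frac{4638293}{184}\right) - 114881 = - \frac{41236261}{184} - 114881 = - \frac{62374365}{184}$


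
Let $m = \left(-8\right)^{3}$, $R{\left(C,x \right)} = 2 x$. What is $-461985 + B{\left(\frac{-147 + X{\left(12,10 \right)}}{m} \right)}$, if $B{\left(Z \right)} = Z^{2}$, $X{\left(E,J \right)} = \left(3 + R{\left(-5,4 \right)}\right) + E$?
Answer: $- \frac{7569161279}{16384} \approx -4.6199 \cdot 10^{5}$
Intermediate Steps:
$X{\left(E,J \right)} = 11 + E$ ($X{\left(E,J \right)} = \left(3 + 2 \cdot 4\right) + E = \left(3 + 8\right) + E = 11 + E$)
$m = -512$
$-461985 + B{\left(\frac{-147 + X{\left(12,10 \right)}}{m} \right)} = -461985 + \left(\frac{-147 + \left(11 + 12\right)}{-512}\right)^{2} = -461985 + \left(\left(-147 + 23\right) \left(- \frac{1}{512}\right)\right)^{2} = -461985 + \left(\left(-124\right) \left(- \frac{1}{512}\right)\right)^{2} = -461985 + \left(\frac{31}{128}\right)^{2} = -461985 + \frac{961}{16384} = - \frac{7569161279}{16384}$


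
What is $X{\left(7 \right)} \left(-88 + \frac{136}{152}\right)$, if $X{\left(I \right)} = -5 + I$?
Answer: $- \frac{3310}{19} \approx -174.21$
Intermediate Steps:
$X{\left(7 \right)} \left(-88 + \frac{136}{152}\right) = \left(-5 + 7\right) \left(-88 + \frac{136}{152}\right) = 2 \left(-88 + 136 \cdot \frac{1}{152}\right) = 2 \left(-88 + \frac{17}{19}\right) = 2 \left(- \frac{1655}{19}\right) = - \frac{3310}{19}$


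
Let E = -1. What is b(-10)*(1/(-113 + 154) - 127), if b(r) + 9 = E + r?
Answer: 104120/41 ≈ 2539.5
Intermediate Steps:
b(r) = -10 + r (b(r) = -9 + (-1 + r) = -10 + r)
b(-10)*(1/(-113 + 154) - 127) = (-10 - 10)*(1/(-113 + 154) - 127) = -20*(1/41 - 127) = -20*(-5206/41) = 104120/41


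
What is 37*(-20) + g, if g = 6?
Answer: -734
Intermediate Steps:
37*(-20) + g = 37*(-20) + 6 = -740 + 6 = -734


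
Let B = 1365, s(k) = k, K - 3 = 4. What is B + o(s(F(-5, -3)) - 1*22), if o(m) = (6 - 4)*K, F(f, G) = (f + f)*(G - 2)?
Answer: 1379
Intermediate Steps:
F(f, G) = 2*f*(-2 + G) (F(f, G) = (2*f)*(-2 + G) = 2*f*(-2 + G))
K = 7 (K = 3 + 4 = 7)
o(m) = 14 (o(m) = (6 - 4)*7 = 2*7 = 14)
B + o(s(F(-5, -3)) - 1*22) = 1365 + 14 = 1379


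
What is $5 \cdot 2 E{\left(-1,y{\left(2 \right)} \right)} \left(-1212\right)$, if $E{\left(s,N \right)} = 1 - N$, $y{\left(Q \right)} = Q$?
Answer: $12120$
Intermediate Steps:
$5 \cdot 2 E{\left(-1,y{\left(2 \right)} \right)} \left(-1212\right) = 5 \cdot 2 \left(1 - 2\right) \left(-1212\right) = 10 \left(1 - 2\right) \left(-1212\right) = 10 \left(-1\right) \left(-1212\right) = \left(-10\right) \left(-1212\right) = 12120$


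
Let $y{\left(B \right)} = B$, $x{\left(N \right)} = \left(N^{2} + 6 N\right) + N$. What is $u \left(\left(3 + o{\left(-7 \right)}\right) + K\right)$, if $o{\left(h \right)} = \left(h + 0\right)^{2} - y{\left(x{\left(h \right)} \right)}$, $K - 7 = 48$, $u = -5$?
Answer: $-535$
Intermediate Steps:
$x{\left(N \right)} = N^{2} + 7 N$
$K = 55$ ($K = 7 + 48 = 55$)
$o{\left(h \right)} = h^{2} - h \left(7 + h\right)$ ($o{\left(h \right)} = \left(h + 0\right)^{2} - h \left(7 + h\right) = h^{2} - h \left(7 + h\right)$)
$u \left(\left(3 + o{\left(-7 \right)}\right) + K\right) = - 5 \left(\left(3 - -49\right) + 55\right) = - 5 \left(\left(3 + 49\right) + 55\right) = - 5 \left(52 + 55\right) = \left(-5\right) 107 = -535$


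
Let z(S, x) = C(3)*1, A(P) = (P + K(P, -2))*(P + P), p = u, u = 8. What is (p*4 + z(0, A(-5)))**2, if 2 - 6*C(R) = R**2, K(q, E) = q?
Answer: 34225/36 ≈ 950.69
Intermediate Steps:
p = 8
C(R) = 1/3 - R**2/6
A(P) = 4*P**2 (A(P) = (P + P)*(P + P) = (2*P)*(2*P) = 4*P**2)
z(S, x) = -7/6 (z(S, x) = (1/3 - 1/6*3**2)*1 = (1/3 - 1/6*9)*1 = (1/3 - 3/2)*1 = -7/6*1 = -7/6)
(p*4 + z(0, A(-5)))**2 = (8*4 - 7/6)**2 = (32 - 7/6)**2 = (185/6)**2 = 34225/36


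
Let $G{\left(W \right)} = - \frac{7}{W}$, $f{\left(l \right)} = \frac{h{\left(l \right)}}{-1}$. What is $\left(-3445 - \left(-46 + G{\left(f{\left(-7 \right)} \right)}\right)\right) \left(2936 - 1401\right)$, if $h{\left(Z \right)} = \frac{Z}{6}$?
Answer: $-5208255$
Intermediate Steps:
$h{\left(Z \right)} = \frac{Z}{6}$ ($h{\left(Z \right)} = Z \frac{1}{6} = \frac{Z}{6}$)
$f{\left(l \right)} = - \frac{l}{6}$ ($f{\left(l \right)} = \frac{\frac{1}{6} l}{-1} = \frac{l}{6} \left(-1\right) = - \frac{l}{6}$)
$\left(-3445 - \left(-46 + G{\left(f{\left(-7 \right)} \right)}\right)\right) \left(2936 - 1401\right) = \left(-3445 + \left(46 - - \frac{7}{\left(- \frac{1}{6}\right) \left(-7\right)}\right)\right) \left(2936 - 1401\right) = \left(-3445 + \left(46 - - \frac{7}{\frac{7}{6}}\right)\right) 1535 = \left(-3445 + \left(46 - \left(-7\right) \frac{6}{7}\right)\right) 1535 = \left(-3445 + \left(46 - -6\right)\right) 1535 = \left(-3445 + \left(46 + 6\right)\right) 1535 = \left(-3445 + 52\right) 1535 = \left(-3393\right) 1535 = -5208255$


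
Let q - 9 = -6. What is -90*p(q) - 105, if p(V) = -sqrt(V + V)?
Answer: -105 + 90*sqrt(6) ≈ 115.45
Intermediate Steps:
q = 3 (q = 9 - 6 = 3)
p(V) = -sqrt(2)*sqrt(V) (p(V) = -sqrt(2*V) = -sqrt(2)*sqrt(V))
-90*p(q) - 105 = -(-90)*sqrt(2)*sqrt(3) - 105 = -(-90)*sqrt(6) - 105 = 90*sqrt(6) - 105 = -105 + 90*sqrt(6)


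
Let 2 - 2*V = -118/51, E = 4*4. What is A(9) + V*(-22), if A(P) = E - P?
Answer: -2063/51 ≈ -40.451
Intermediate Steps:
E = 16
A(P) = 16 - P
V = 110/51 (V = 1 - (-59)/51 = 1 - ½*(-118/51) = 1 + 59/51 = 110/51 ≈ 2.1569)
A(9) + V*(-22) = (16 - 1*9) + (110/51)*(-22) = (16 - 9) - 2420/51 = 7 - 2420/51 = -2063/51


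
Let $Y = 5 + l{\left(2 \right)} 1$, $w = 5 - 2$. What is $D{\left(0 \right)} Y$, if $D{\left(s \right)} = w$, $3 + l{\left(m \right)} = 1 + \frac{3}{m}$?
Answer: $\frac{27}{2} \approx 13.5$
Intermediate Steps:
$l{\left(m \right)} = -2 + \frac{3}{m}$ ($l{\left(m \right)} = -3 + \left(1 + \frac{3}{m}\right) = -2 + \frac{3}{m}$)
$w = 3$
$D{\left(s \right)} = 3$
$Y = \frac{9}{2}$ ($Y = 5 + \left(-2 + \frac{3}{2}\right) 1 = 5 - \frac{1}{2} = \frac{9}{2} \approx 4.5$)
$D{\left(0 \right)} Y = 3 \cdot \frac{9}{2} = \frac{27}{2}$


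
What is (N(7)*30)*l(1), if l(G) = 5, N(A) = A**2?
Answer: 7350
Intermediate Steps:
(N(7)*30)*l(1) = (7**2*30)*5 = (49*30)*5 = 1470*5 = 7350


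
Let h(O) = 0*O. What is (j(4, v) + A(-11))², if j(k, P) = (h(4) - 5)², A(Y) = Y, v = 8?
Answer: 196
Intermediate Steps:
h(O) = 0
j(k, P) = 25 (j(k, P) = (0 - 5)² = (-5)² = 25)
(j(4, v) + A(-11))² = (25 - 11)² = 14² = 196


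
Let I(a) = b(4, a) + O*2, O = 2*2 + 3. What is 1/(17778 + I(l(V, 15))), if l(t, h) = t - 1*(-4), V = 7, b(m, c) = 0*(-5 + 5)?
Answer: 1/17792 ≈ 5.6205e-5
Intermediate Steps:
O = 7 (O = 4 + 3 = 7)
b(m, c) = 0 (b(m, c) = 0*0 = 0)
l(t, h) = 4 + t (l(t, h) = t + 4 = 4 + t)
I(a) = 14 (I(a) = 0 + 7*2 = 0 + 14 = 14)
1/(17778 + I(l(V, 15))) = 1/(17778 + 14) = 1/17792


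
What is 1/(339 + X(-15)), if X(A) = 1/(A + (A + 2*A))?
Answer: 60/20339 ≈ 0.0029500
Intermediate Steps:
X(A) = 1/(4*A) (X(A) = 1/(A + 3*A) = 1/(4*A))
1/(339 + X(-15)) = 1/(339 + (1/4)/(-15)) = 1/(339 + (1/4)*(-1/15)) = 1/(339 - 1/60) = 1/(20339/60) = 60/20339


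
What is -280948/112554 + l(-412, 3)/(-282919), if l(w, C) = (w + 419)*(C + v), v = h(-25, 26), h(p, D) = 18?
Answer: -436824575/174965193 ≈ -2.4966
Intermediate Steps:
v = 18
l(w, C) = (18 + C)*(419 + w) (l(w, C) = (w + 419)*(C + 18) = (419 + w)*(18 + C) = (18 + C)*(419 + w))
-280948/112554 + l(-412, 3)/(-282919) = -280948/112554 + (7542 + 18*(-412) + 419*3 + 3*(-412))/(-282919) = -280948*1/112554 + (7542 - 7416 + 1257 - 1236)*(-1/282919) = -140474/56277 + 147*(-1/282919) = -140474/56277 - 21/40417 = -436824575/174965193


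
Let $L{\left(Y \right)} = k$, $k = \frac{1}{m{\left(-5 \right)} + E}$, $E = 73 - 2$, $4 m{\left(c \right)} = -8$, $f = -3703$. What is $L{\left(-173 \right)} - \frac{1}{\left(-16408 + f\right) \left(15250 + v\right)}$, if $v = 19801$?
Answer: $\frac{704910730}{48638835609} \approx 0.014493$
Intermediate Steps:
$m{\left(c \right)} = -2$ ($m{\left(c \right)} = \frac{1}{4} \left(-8\right) = -2$)
$E = 71$
$k = \frac{1}{69}$ ($k = \frac{1}{-2 + 71} = \frac{1}{69} \approx 0.014493$)
$L{\left(Y \right)} = \frac{1}{69}$
$L{\left(-173 \right)} - \frac{1}{\left(-16408 + f\right) \left(15250 + v\right)} = \frac{1}{69} - \frac{1}{\left(-16408 - 3703\right) \left(15250 + 19801\right)} = \frac{1}{69} - \frac{1}{\left(-20111\right) 35051} = \frac{1}{69} - \frac{1}{-704910661} = \frac{1}{69} - - \frac{1}{704910661} = \frac{1}{69} + \frac{1}{704910661} = \frac{704910730}{48638835609}$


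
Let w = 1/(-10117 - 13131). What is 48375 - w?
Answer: 1124622001/23248 ≈ 48375.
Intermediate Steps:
w = -1/23248 (w = 1/(-23248) = -1/23248 ≈ -4.3014e-5)
48375 - w = 48375 - 1*(-1/23248) = 48375 + 1/23248 = 1124622001/23248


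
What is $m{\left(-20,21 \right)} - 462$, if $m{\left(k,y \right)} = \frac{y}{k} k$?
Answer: $-441$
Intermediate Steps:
$m{\left(k,y \right)} = y$
$m{\left(-20,21 \right)} - 462 = 21 - 462 = -441$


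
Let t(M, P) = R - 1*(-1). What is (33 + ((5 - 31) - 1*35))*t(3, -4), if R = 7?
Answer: -224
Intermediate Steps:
t(M, P) = 8 (t(M, P) = 7 - 1*(-1) = 7 + 1 = 8)
(33 + ((5 - 31) - 1*35))*t(3, -4) = (33 + ((5 - 31) - 1*35))*8 = (33 + (-26 - 35))*8 = (33 - 61)*8 = -28*8 = -224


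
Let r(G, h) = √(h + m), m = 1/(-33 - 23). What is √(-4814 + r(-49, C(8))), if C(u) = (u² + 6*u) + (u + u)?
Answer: √(-943544 + 7*√100338)/14 ≈ 69.301*I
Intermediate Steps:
m = -1/56 (m = 1/(-56) = -1/56 ≈ -0.017857)
C(u) = u² + 8*u (C(u) = (u² + 6*u) + 2*u = u² + 8*u)
r(G, h) = √(-1/56 + h) (r(G, h) = √(h - 1/56) = √(-1/56 + h))
√(-4814 + r(-49, C(8))) = √(-4814 + √(-14 + 784*(8*(8 + 8)))/28) = √(-4814 + √(-14 + 784*(8*16))/28) = √(-4814 + √(-14 + 784*128)/28) = √(-4814 + √(-14 + 100352)/28) = √(-4814 + √100338/28)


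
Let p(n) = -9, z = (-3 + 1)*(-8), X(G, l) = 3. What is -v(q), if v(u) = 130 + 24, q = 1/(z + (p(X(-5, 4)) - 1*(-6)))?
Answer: -154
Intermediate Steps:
z = 16 (z = -2*(-8) = 16)
q = 1/13 (q = 1/(16 + (-9 - 1*(-6))) = 1/(16 + (-9 + 6)) = 1/(16 - 3) = 1/13 ≈ 0.076923)
v(u) = 154
-v(q) = -1*154 = -154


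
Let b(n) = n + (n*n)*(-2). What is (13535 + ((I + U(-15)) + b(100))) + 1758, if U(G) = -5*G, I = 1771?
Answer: -2761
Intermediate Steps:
b(n) = n - 2*n² (b(n) = n + n²*(-2) = n - 2*n²)
(13535 + ((I + U(-15)) + b(100))) + 1758 = (13535 + ((1771 - 5*(-15)) + 100*(1 - 2*100))) + 1758 = (13535 + ((1771 + 75) + 100*(1 - 200))) + 1758 = (13535 + (1846 + 100*(-199))) + 1758 = (13535 + (1846 - 19900)) + 1758 = (13535 - 18054) + 1758 = -4519 + 1758 = -2761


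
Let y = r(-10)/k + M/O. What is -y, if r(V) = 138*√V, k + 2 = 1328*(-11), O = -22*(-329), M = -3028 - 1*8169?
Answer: 11197/7238 + 23*I*√10/2435 ≈ 1.547 + 0.02987*I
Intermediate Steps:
M = -11197 (M = -3028 - 8169 = -11197)
O = 7238
k = -14610 (k = -2 + 1328*(-11) = -2 - 14608 = -14610)
y = -11197/7238 - 23*I*√10/2435 (y = (138*√(-10))/(-14610) - 11197/7238 = (138*(I*√10))*(-1/14610) - 11197*1/7238 = (138*I*√10)*(-1/14610) - 11197/7238 = -23*I*√10/2435 - 11197/7238 = -11197/7238 - 23*I*√10/2435 ≈ -1.547 - 0.02987*I)
-y = -(-11197/7238 - 23*I*√10/2435) = 11197/7238 + 23*I*√10/2435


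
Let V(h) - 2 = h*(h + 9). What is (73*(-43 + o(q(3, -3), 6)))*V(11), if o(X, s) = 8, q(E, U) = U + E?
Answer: -567210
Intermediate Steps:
q(E, U) = E + U
V(h) = 2 + h*(9 + h) (V(h) = 2 + h*(h + 9) = 2 + h*(9 + h))
(73*(-43 + o(q(3, -3), 6)))*V(11) = (73*(-43 + 8))*(2 + 11² + 9*11) = (73*(-35))*(2 + 121 + 99) = -2555*222 = -567210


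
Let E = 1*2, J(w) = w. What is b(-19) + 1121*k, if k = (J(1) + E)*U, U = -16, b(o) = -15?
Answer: -53823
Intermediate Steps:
E = 2
k = -48 (k = (1 + 2)*(-16) = 3*(-16) = -48)
b(-19) + 1121*k = -15 + 1121*(-48) = -15 - 53808 = -53823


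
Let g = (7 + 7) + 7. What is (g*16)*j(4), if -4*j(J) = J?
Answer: -336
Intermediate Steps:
j(J) = -J/4
g = 21 (g = 14 + 7 = 21)
(g*16)*j(4) = (21*16)*(-1/4*4) = 336*(-1) = -336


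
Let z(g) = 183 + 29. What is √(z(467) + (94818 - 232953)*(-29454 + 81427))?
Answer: I*√7179290143 ≈ 84731.0*I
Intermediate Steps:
z(g) = 212
√(z(467) + (94818 - 232953)*(-29454 + 81427)) = √(212 + (94818 - 232953)*(-29454 + 81427)) = √(212 - 138135*51973) = √(212 - 7179290355) = √(-7179290143) = I*√7179290143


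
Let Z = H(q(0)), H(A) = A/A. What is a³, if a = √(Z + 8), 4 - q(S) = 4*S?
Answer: 27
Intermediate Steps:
q(S) = 4 - 4*S
H(A) = 1
Z = 1
a = 3 (a = √(1 + 8) = √9 = 3)
a³ = 3³ = 27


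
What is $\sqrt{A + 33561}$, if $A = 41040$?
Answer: $9 \sqrt{921} \approx 273.13$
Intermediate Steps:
$\sqrt{A + 33561} = \sqrt{41040 + 33561} = \sqrt{74601} = 9 \sqrt{921}$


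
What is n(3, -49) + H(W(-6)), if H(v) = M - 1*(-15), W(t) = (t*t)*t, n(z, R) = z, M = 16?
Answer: 34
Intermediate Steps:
W(t) = t³ (W(t) = t²*t = t³)
H(v) = 31 (H(v) = 16 - 1*(-15) = 16 + 15 = 31)
n(3, -49) + H(W(-6)) = 3 + 31 = 34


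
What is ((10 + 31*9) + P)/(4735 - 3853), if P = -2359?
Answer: -115/49 ≈ -2.3469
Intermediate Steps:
((10 + 31*9) + P)/(4735 - 3853) = ((10 + 31*9) - 2359)/(4735 - 3853) = ((10 + 279) - 2359)/882 = (289 - 2359)*(1/882) = -2070*1/882 = -115/49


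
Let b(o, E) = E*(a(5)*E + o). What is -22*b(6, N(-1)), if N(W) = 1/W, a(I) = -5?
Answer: 242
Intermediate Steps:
b(o, E) = E*(o - 5*E) (b(o, E) = E*(-5*E + o) = E*(o - 5*E))
-22*b(6, N(-1)) = -22*(6 - 5/(-1))/(-1) = -(-22)*(6 - 5*(-1)) = -(-22)*(6 + 5) = -(-22)*11 = -22*(-11) = 242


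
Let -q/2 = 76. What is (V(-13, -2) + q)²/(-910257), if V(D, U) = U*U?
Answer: -21904/910257 ≈ -0.024064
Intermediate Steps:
q = -152 (q = -2*76 = -152)
V(D, U) = U²
(V(-13, -2) + q)²/(-910257) = ((-2)² - 152)²/(-910257) = (4 - 152)²*(-1/910257) = (-148)²*(-1/910257) = 21904*(-1/910257) = -21904/910257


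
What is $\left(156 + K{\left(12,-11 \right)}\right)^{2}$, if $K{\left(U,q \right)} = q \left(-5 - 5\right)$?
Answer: $70756$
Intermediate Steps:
$K{\left(U,q \right)} = - 10 q$ ($K{\left(U,q \right)} = q \left(-10\right) = - 10 q$)
$\left(156 + K{\left(12,-11 \right)}\right)^{2} = \left(156 - -110\right)^{2} = \left(156 + 110\right)^{2} = 266^{2} = 70756$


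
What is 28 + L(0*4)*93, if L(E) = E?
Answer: 28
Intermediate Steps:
28 + L(0*4)*93 = 28 + (0*4)*93 = 28 + 0*93 = 28 + 0 = 28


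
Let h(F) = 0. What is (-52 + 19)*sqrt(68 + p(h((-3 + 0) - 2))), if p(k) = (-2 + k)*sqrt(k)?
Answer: -66*sqrt(17) ≈ -272.13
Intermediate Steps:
p(k) = sqrt(k)*(-2 + k)
(-52 + 19)*sqrt(68 + p(h((-3 + 0) - 2))) = (-52 + 19)*sqrt(68 + sqrt(0)*(-2 + 0)) = -33*sqrt(68 + 0*(-2)) = -33*sqrt(68 + 0) = -66*sqrt(17)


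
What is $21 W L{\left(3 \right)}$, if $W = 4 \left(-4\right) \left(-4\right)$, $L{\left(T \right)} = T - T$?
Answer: $0$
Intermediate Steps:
$L{\left(T \right)} = 0$
$W = 64$ ($W = \left(-16\right) \left(-4\right) = 64$)
$21 W L{\left(3 \right)} = 21 \cdot 64 \cdot 0 = 1344 \cdot 0 = 0$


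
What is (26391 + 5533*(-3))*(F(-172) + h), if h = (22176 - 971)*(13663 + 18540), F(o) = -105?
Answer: 6686609281920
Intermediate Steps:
h = 682864615 (h = 21205*32203 = 682864615)
(26391 + 5533*(-3))*(F(-172) + h) = (26391 + 5533*(-3))*(-105 + 682864615) = (26391 - 16599)*682864510 = 9792*682864510 = 6686609281920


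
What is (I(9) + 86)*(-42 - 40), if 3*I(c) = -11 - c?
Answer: -19516/3 ≈ -6505.3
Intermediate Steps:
I(c) = -11/3 - c/3 (I(c) = (-11 - c)/3 = -11/3 - c/3)
(I(9) + 86)*(-42 - 40) = ((-11/3 - ⅓*9) + 86)*(-42 - 40) = ((-11/3 - 3) + 86)*(-82) = (-20/3 + 86)*(-82) = (238/3)*(-82) = -19516/3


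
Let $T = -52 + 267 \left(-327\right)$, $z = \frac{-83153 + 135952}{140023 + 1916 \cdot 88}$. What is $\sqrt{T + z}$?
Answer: $\frac{2 i \sqrt{2080347315897738}}{308631} \approx 295.57 i$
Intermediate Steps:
$z = \frac{52799}{308631}$ ($z = \frac{52799}{140023 + 168608} = \frac{52799}{308631} \approx 0.17107$)
$T = -87361$ ($T = -52 - 87309 = -87361$)
$\sqrt{T + z} = \sqrt{-87361 + \frac{52799}{308631}} = \sqrt{- \frac{26962259992}{308631}} = \frac{2 i \sqrt{2080347315897738}}{308631}$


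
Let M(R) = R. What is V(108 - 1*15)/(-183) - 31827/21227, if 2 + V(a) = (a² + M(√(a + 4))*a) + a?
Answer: -191348321/3884541 - 31*√97/61 ≈ -54.264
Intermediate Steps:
V(a) = -2 + a + a² + a*√(4 + a) (V(a) = -2 + ((a² + √(a + 4)*a) + a) = -2 + ((a² + √(4 + a)*a) + a) = -2 + ((a² + a*√(4 + a)) + a) = -2 + (a + a² + a*√(4 + a)) = -2 + a + a² + a*√(4 + a))
V(108 - 1*15)/(-183) - 31827/21227 = (-2 + (108 - 1*15) + (108 - 1*15)² + (108 - 1*15)*√(4 + (108 - 1*15)))/(-183) - 31827/21227 = (-2 + (108 - 15) + (108 - 15)² + (108 - 15)*√(4 + (108 - 15)))*(-1/183) - 31827*1/21227 = (-2 + 93 + 93² + 93*√(4 + 93))*(-1/183) - 31827/21227 = (-2 + 93 + 8649 + 93*√97)*(-1/183) - 31827/21227 = (8740 + 93*√97)*(-1/183) - 31827/21227 = (-8740/183 - 31*√97/61) - 31827/21227 = -191348321/3884541 - 31*√97/61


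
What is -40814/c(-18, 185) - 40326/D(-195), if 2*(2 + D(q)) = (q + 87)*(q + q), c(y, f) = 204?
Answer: -216921929/1073958 ≈ -201.98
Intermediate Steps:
D(q) = -2 + q*(87 + q) (D(q) = -2 + ((q + 87)*(q + q))/2 = -2 + ((87 + q)*(2*q))/2 = -2 + (2*q*(87 + q))/2 = -2 + q*(87 + q))
-40814/c(-18, 185) - 40326/D(-195) = -40814/204 - 40326/(-2 + (-195)² + 87*(-195)) = -40814*1/204 - 40326/(-2 + 38025 - 16965) = -20407/102 - 40326/21058 = -20407/102 - 40326*1/21058 = -20407/102 - 20163/10529 = -216921929/1073958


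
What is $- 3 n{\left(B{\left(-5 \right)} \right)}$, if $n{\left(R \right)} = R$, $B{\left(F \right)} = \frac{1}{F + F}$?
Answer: $\frac{3}{10} \approx 0.3$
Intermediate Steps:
$B{\left(F \right)} = \frac{1}{2 F}$
$- 3 n{\left(B{\left(-5 \right)} \right)} = - 3 \frac{1}{2 \left(-5\right)} = - 3 \cdot \frac{1}{2} \left(- \frac{1}{5}\right) = \left(-3\right) \left(- \frac{1}{10}\right) = \frac{3}{10}$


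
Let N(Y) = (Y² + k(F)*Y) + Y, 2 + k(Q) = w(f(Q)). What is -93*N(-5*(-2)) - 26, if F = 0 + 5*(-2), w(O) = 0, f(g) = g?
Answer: -8396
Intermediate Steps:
F = -10 (F = 0 - 10 = -10)
k(Q) = -2 (k(Q) = -2 + 0 = -2)
N(Y) = Y² - Y (N(Y) = (Y² - 2*Y) + Y = Y² - Y)
-93*N(-5*(-2)) - 26 = -93*(-5*(-2))*(-1 - 5*(-2)) - 26 = -930*(-1 + 10) - 26 = -930*9 - 26 = -93*90 - 26 = -8370 - 26 = -8396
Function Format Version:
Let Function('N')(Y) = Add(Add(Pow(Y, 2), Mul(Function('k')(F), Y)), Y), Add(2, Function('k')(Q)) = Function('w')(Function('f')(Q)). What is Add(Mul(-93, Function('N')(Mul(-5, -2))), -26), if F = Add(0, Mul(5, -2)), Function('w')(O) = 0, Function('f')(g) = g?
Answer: -8396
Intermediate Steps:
F = -10 (F = Add(0, -10) = -10)
Function('k')(Q) = -2 (Function('k')(Q) = Add(-2, 0) = -2)
Function('N')(Y) = Add(Pow(Y, 2), Mul(-1, Y)) (Function('N')(Y) = Add(Add(Pow(Y, 2), Mul(-2, Y)), Y) = Add(Pow(Y, 2), Mul(-1, Y)))
Add(Mul(-93, Function('N')(Mul(-5, -2))), -26) = Add(Mul(-93, Mul(Mul(-5, -2), Add(-1, Mul(-5, -2)))), -26) = Add(Mul(-93, Mul(10, Add(-1, 10))), -26) = Add(Mul(-93, Mul(10, 9)), -26) = Add(Mul(-93, 90), -26) = Add(-8370, -26) = -8396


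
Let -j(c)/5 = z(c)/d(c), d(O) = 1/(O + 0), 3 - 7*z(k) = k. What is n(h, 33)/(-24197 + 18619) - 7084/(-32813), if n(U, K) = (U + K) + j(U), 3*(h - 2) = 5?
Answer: 109545878/524133981 ≈ 0.20900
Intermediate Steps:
h = 11/3 (h = 2 + (1/3)*5 = 2 + 5/3 = 11/3 ≈ 3.6667)
z(k) = 3/7 - k/7
d(O) = 1/O
j(c) = -5*c*(3/7 - c/7) (j(c) = -5*(3/7 - c/7)/(1/c) = -5*(3/7 - c/7)*c = -5*c*(3/7 - c/7))
n(U, K) = K + U + 5*U*(-3 + U)/7 (n(U, K) = (U + K) + 5*U*(-3 + U)/7 = (K + U) + 5*U*(-3 + U)/7 = K + U + 5*U*(-3 + U)/7)
n(h, 33)/(-24197 + 18619) - 7084/(-32813) = (33 + 11/3 + (5/7)*(11/3)*(-3 + 11/3))/(-24197 + 18619) - 7084/(-32813) = (33 + 11/3 + (5/7)*(11/3)*(2/3))/(-5578) - 7084*(-1/32813) = (33 + 11/3 + 110/63)*(-1/5578) + 644/2983 = (2420/63)*(-1/5578) + 644/2983 = -1210/175707 + 644/2983 = 109545878/524133981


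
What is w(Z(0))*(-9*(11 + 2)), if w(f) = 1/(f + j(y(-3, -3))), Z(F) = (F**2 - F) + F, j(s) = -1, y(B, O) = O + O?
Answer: 117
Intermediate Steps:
y(B, O) = 2*O
Z(F) = F**2
w(f) = 1/(-1 + f) (w(f) = 1/(f - 1) = 1/(-1 + f))
w(Z(0))*(-9*(11 + 2)) = (-9*(11 + 2))/(-1 + 0**2) = (-9*13)/(-1 + 0) = -117/(-1) = -1*(-117) = 117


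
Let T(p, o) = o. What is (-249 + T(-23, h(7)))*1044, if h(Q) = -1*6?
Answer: -266220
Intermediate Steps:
h(Q) = -6
(-249 + T(-23, h(7)))*1044 = (-249 - 6)*1044 = -255*1044 = -266220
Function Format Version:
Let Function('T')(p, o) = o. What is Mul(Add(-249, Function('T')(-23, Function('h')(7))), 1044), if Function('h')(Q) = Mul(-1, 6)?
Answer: -266220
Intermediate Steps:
Function('h')(Q) = -6
Mul(Add(-249, Function('T')(-23, Function('h')(7))), 1044) = Mul(Add(-249, -6), 1044) = Mul(-255, 1044) = -266220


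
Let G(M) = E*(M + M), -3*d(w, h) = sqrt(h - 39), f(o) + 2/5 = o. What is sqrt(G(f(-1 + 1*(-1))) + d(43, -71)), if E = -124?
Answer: sqrt(133920 - 75*I*sqrt(110))/15 ≈ 24.397 - 0.071649*I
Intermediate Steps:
f(o) = -2/5 + o
d(w, h) = -sqrt(-39 + h)/3 (d(w, h) = -sqrt(h - 39)/3 = -sqrt(-39 + h)/3)
G(M) = -248*M (G(M) = -124*(M + M) = -248*M)
sqrt(G(f(-1 + 1*(-1))) + d(43, -71)) = sqrt(-248*(-2/5 + (-1 + 1*(-1))) - sqrt(-39 - 71)/3) = sqrt(-248*(-2/5 + (-1 - 1)) - I*sqrt(110)/3) = sqrt(-248*(-2/5 - 2) - I*sqrt(110)/3) = sqrt(-248*(-12/5) - I*sqrt(110)/3) = sqrt(2976/5 - I*sqrt(110)/3)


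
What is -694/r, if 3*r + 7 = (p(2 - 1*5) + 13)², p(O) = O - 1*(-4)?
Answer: -694/63 ≈ -11.016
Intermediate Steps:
p(O) = 4 + O (p(O) = O + 4 = 4 + O)
r = 63 (r = -7/3 + ((4 + (2 - 1*5)) + 13)²/3 = -7/3 + ((4 + (2 - 5)) + 13)²/3 = -7/3 + ((4 - 3) + 13)²/3 = -7/3 + (1 + 13)²/3 = -7/3 + (⅓)*14² = -7/3 + (⅓)*196 = -7/3 + 196/3 = 63)
-694/r = -694/63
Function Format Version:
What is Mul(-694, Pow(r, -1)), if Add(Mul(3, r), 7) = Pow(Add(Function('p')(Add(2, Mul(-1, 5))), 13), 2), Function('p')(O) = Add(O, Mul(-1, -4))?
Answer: Rational(-694, 63) ≈ -11.016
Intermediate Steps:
Function('p')(O) = Add(4, O) (Function('p')(O) = Add(O, 4) = Add(4, O))
r = 63 (r = Add(Rational(-7, 3), Mul(Rational(1, 3), Pow(Add(Add(4, Add(2, Mul(-1, 5))), 13), 2))) = Add(Rational(-7, 3), Mul(Rational(1, 3), Pow(Add(Add(4, Add(2, -5)), 13), 2))) = Add(Rational(-7, 3), Mul(Rational(1, 3), Pow(Add(Add(4, -3), 13), 2))) = Add(Rational(-7, 3), Mul(Rational(1, 3), Pow(Add(1, 13), 2))) = Add(Rational(-7, 3), Mul(Rational(1, 3), Pow(14, 2))) = Add(Rational(-7, 3), Mul(Rational(1, 3), 196)) = Add(Rational(-7, 3), Rational(196, 3)) = 63)
Mul(-694, Pow(r, -1)) = Mul(-694, Pow(63, -1)) = Mul(-694, Rational(1, 63)) = Rational(-694, 63)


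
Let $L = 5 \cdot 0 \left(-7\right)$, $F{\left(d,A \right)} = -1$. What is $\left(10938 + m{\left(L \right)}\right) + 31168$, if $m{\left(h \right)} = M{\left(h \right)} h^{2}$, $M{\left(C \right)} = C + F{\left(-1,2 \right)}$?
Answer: $42106$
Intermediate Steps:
$L = 0$ ($L = 0 \left(-7\right) = 0$)
$M{\left(C \right)} = -1 + C$ ($M{\left(C \right)} = C - 1 = -1 + C$)
$m{\left(h \right)} = h^{2} \left(-1 + h\right)$ ($m{\left(h \right)} = \left(-1 + h\right) h^{2} = h^{2} \left(-1 + h\right)$)
$\left(10938 + m{\left(L \right)}\right) + 31168 = \left(10938 + 0^{2} \left(-1 + 0\right)\right) + 31168 = \left(10938 + 0 \left(-1\right)\right) + 31168 = \left(10938 + 0\right) + 31168 = 10938 + 31168 = 42106$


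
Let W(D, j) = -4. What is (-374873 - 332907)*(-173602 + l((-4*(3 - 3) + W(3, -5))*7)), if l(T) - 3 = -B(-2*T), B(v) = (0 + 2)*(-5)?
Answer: 122862822420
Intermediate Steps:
B(v) = -10 (B(v) = 2*(-5) = -10)
l(T) = 13 (l(T) = 3 - 1*(-10) = 3 + 10 = 13)
(-374873 - 332907)*(-173602 + l((-4*(3 - 3) + W(3, -5))*7)) = (-374873 - 332907)*(-173602 + 13) = -707780*(-173589) = 122862822420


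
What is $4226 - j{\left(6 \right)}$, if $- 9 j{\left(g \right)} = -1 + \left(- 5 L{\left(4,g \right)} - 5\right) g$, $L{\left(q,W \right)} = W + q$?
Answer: $\frac{37703}{9} \approx 4189.2$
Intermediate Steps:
$j{\left(g \right)} = \frac{1}{9} - \frac{g \left(-25 - 5 g\right)}{9}$ ($j{\left(g \right)} = - \frac{-1 + \left(- 5 \left(g + 4\right) - 5\right) g}{9} = - \frac{-1 + \left(- 5 \left(4 + g\right) - 5\right) g}{9} = - \frac{-1 + \left(\left(-20 - 5 g\right) - 5\right) g}{9} = - \frac{-1 + \left(-25 - 5 g\right) g}{9} = - \frac{-1 + g \left(-25 - 5 g\right)}{9} = \frac{1}{9} - \frac{g \left(-25 - 5 g\right)}{9}$)
$4226 - j{\left(6 \right)} = 4226 - \left(\frac{1}{9} + \frac{5 \cdot 6^{2}}{9} + \frac{25}{9} \cdot 6\right) = 4226 - \left(\frac{1}{9} + \frac{5}{9} \cdot 36 + \frac{50}{3}\right) = 4226 - \left(\frac{1}{9} + 20 + \frac{50}{3}\right) = 4226 - \frac{331}{9} = \frac{37703}{9}$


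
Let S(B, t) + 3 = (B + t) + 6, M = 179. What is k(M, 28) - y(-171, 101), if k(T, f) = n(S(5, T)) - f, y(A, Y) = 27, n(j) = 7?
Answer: -48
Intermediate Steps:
S(B, t) = 3 + B + t (S(B, t) = -3 + ((B + t) + 6) = -3 + (6 + B + t) = 3 + B + t)
k(T, f) = 7 - f
k(M, 28) - y(-171, 101) = (7 - 1*28) - 1*27 = (7 - 28) - 27 = -21 - 27 = -48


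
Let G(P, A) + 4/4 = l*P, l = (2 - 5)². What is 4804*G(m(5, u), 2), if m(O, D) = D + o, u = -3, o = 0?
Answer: -134512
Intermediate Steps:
l = 9 (l = (-3)² = 9)
m(O, D) = D (m(O, D) = D + 0 = D)
G(P, A) = -1 + 9*P
4804*G(m(5, u), 2) = 4804*(-1 + 9*(-3)) = 4804*(-1 - 27) = 4804*(-28) = -134512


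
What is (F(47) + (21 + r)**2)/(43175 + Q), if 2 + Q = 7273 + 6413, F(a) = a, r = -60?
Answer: 1568/56859 ≈ 0.027577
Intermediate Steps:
Q = 13684 (Q = -2 + (7273 + 6413) = -2 + 13686 = 13684)
(F(47) + (21 + r)**2)/(43175 + Q) = (47 + (21 - 60)**2)/(43175 + 13684) = (47 + (-39)**2)/56859 = (47 + 1521)*(1/56859) = 1568*(1/56859) = 1568/56859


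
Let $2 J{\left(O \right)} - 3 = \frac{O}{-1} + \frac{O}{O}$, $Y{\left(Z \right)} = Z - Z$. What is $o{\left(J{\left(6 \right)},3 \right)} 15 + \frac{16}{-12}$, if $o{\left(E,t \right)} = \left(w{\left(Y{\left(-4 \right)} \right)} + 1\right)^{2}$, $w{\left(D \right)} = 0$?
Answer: $\frac{41}{3} \approx 13.667$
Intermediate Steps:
$Y{\left(Z \right)} = 0$
$J{\left(O \right)} = 2 - \frac{O}{2}$ ($J{\left(O \right)} = \frac{3}{2} + \frac{\frac{O}{-1} + \frac{O}{O}}{2} = \frac{3}{2} + \frac{O \left(-1\right) + 1}{2} = \frac{3}{2} + \frac{- O + 1}{2} = \frac{3}{2} + \frac{1 - O}{2} = \frac{3}{2} - \left(- \frac{1}{2} + \frac{O}{2}\right) = 2 - \frac{O}{2}$)
$o{\left(E,t \right)} = 1$ ($o{\left(E,t \right)} = \left(0 + 1\right)^{2} = 1^{2} = 1$)
$o{\left(J{\left(6 \right)},3 \right)} 15 + \frac{16}{-12} = 1 \cdot 15 + \frac{16}{-12} = 15 + 16 \left(- \frac{1}{12}\right) = 15 - \frac{4}{3} = \frac{41}{3}$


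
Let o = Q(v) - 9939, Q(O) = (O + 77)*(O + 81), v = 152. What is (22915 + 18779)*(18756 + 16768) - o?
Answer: 1481094238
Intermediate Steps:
Q(O) = (77 + O)*(81 + O)
o = 43418 (o = (6237 + 152² + 158*152) - 9939 = (6237 + 23104 + 24016) - 9939 = 53357 - 9939 = 43418)
(22915 + 18779)*(18756 + 16768) - o = (22915 + 18779)*(18756 + 16768) - 1*43418 = 41694*35524 - 43418 = 1481137656 - 43418 = 1481094238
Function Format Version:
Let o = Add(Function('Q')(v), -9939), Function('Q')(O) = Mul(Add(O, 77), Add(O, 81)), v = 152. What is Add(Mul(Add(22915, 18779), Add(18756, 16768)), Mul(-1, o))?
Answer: 1481094238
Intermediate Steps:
Function('Q')(O) = Mul(Add(77, O), Add(81, O))
o = 43418 (o = Add(Add(6237, Pow(152, 2), Mul(158, 152)), -9939) = Add(Add(6237, 23104, 24016), -9939) = Add(53357, -9939) = 43418)
Add(Mul(Add(22915, 18779), Add(18756, 16768)), Mul(-1, o)) = Add(Mul(Add(22915, 18779), Add(18756, 16768)), Mul(-1, 43418)) = Add(Mul(41694, 35524), -43418) = Add(1481137656, -43418) = 1481094238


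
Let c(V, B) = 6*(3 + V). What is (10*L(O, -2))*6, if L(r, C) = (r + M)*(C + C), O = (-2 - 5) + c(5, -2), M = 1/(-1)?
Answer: -9600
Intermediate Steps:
M = -1 (M = 1*(-1) = -1)
c(V, B) = 18 + 6*V
O = 41 (O = (-2 - 5) + (18 + 6*5) = -7 + (18 + 30) = -7 + 48 = 41)
L(r, C) = 2*C*(-1 + r) (L(r, C) = (r - 1)*(C + C) = (-1 + r)*(2*C) = 2*C*(-1 + r))
(10*L(O, -2))*6 = (10*(2*(-2)*(-1 + 41)))*6 = (10*(2*(-2)*40))*6 = (10*(-160))*6 = -1600*6 = -9600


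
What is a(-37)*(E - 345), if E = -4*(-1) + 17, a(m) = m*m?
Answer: -443556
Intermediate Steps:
a(m) = m²
E = 21 (E = 4 + 17 = 21)
a(-37)*(E - 345) = (-37)²*(21 - 345) = 1369*(-324) = -443556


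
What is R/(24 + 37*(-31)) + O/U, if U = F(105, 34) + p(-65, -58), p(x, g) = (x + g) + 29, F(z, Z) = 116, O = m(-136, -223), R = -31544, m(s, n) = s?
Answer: 270620/12353 ≈ 21.907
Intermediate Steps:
O = -136
p(x, g) = 29 + g + x (p(x, g) = (g + x) + 29 = 29 + g + x)
U = 22 (U = 116 + (29 - 58 - 65) = 116 - 94 = 22)
R/(24 + 37*(-31)) + O/U = -31544/(24 + 37*(-31)) - 136/22 = -31544/(24 - 1147) - 136*1/22 = -31544/(-1123) - 68/11 = -31544*(-1/1123) - 68/11 = 31544/1123 - 68/11 = 270620/12353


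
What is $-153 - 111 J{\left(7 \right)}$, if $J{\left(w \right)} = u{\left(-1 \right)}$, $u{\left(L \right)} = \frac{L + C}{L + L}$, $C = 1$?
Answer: $-153$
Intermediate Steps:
$u{\left(L \right)} = \frac{1 + L}{2 L}$ ($u{\left(L \right)} = \frac{L + 1}{L + L} = \frac{1 + L}{2 L}$)
$J{\left(w \right)} = 0$ ($J{\left(w \right)} = \frac{1 - 1}{2 \left(-1\right)} = \frac{1}{2} \left(-1\right) 0 = 0$)
$-153 - 111 J{\left(7 \right)} = -153 - 0 = -153 + 0 = -153$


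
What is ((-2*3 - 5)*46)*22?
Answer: -11132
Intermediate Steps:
((-2*3 - 5)*46)*22 = ((-6 - 5)*46)*22 = -11*46*22 = -506*22 = -11132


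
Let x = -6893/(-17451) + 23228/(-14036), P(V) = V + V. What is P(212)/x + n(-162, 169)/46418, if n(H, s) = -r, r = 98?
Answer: -150649850508731/447646024445 ≈ -336.54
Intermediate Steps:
n(H, s) = -98 (n(H, s) = -1*98 = -98)
P(V) = 2*V
x = -77150420/61235559 (x = -6893*(-1/17451) + 23228*(-1/14036) = 6893/17451 - 5807/3509 = -77150420/61235559 ≈ -1.2599)
P(212)/x + n(-162, 169)/46418 = (2*212)/(-77150420/61235559) - 98/46418 = 424*(-61235559/77150420) - 98*1/46418 = -6490969254/19287605 - 49/23209 = -150649850508731/447646024445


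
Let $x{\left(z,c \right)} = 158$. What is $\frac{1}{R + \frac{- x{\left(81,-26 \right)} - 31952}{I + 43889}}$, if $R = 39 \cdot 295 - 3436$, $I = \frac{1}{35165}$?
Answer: $\frac{771678343}{6226107975592} \approx 0.00012394$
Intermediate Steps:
$I = \frac{1}{35165} \approx 2.8437 \cdot 10^{-5}$
$R = 8069$ ($R = 11505 - 3436 = 8069$)
$\frac{1}{R + \frac{- x{\left(81,-26 \right)} - 31952}{I + 43889}} = \frac{1}{8069 + \frac{\left(-1\right) 158 - 31952}{\frac{1}{35165} + 43889}} = \frac{1}{8069 + \frac{-158 - 31952}{\frac{1543356686}{35165}}} = \frac{1}{8069 - \frac{564574075}{771678343}} = \frac{1}{\frac{6226107975592}{771678343}} = \frac{771678343}{6226107975592}$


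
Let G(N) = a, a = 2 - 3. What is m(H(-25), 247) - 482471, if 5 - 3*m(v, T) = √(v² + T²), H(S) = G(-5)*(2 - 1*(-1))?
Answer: -1447408/3 - √61018/3 ≈ -4.8255e+5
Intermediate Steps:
a = -1
G(N) = -1
H(S) = -3 (H(S) = -(2 - 1*(-1)) = -(2 + 1) = -1*3 = -3)
m(v, T) = 5/3 - √(T² + v²)/3 (m(v, T) = 5/3 - √(v² + T²)/3 = 5/3 - √(T² + v²)/3)
m(H(-25), 247) - 482471 = (5/3 - √(247² + (-3)²)/3) - 482471 = (5/3 - √(61009 + 9)/3) - 482471 = (5/3 - √61018/3) - 482471 = -1447408/3 - √61018/3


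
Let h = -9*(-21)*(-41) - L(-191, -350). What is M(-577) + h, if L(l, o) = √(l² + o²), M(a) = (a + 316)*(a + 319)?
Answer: 59589 - √158981 ≈ 59190.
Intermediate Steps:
M(a) = (316 + a)*(319 + a)
h = -7749 - √158981 (h = -9*(-21)*(-41) - √((-191)² + (-350)²) = 189*(-41) - √(36481 + 122500) = -7749 - √158981 ≈ -8147.7)
M(-577) + h = (100804 + (-577)² + 635*(-577)) + (-7749 - √158981) = (100804 + 332929 - 366395) + (-7749 - √158981) = 67338 + (-7749 - √158981) = 59589 - √158981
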